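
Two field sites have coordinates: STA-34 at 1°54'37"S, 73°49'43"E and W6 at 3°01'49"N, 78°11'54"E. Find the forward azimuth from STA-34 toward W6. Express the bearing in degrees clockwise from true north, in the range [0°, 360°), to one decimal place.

STA-34: φ = -1.91028°, λ = +73.82861°
W6: φ = +3.03028°, λ = +78.19833°
Δλ = 4.3697°
y = sin Δλ · cos φ₂ = 0.076086
x = cos φ₁ sin φ₂ − sin φ₁ cos φ₂ cos Δλ = 0.086025
θ = atan2(y, x) = 41.4913° → 41.4913° (mod 360°)

41.5°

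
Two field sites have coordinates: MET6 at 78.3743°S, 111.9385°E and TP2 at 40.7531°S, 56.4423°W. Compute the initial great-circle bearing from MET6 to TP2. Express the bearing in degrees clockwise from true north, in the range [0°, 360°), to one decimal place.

Δλ = -168.3808°
y = sin Δλ · cos φ₂ = -0.152571
x = cos φ₁ sin φ₂ − sin φ₁ cos φ₂ cos Δλ = -0.858335
θ = atan2(y, x) = -169.9208° → 190.0792° (mod 360°)

190.1°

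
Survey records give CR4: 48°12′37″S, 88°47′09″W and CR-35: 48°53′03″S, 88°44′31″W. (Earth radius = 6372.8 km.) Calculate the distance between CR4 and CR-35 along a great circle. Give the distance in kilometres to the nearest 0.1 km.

CR4: φ = -48.21028°, λ = -88.78583°
CR-35: φ = -48.88417°, λ = -88.74194°
Δφ = -0.6739°,  Δλ = 0.0439°
a = sin²(Δφ/2) + cos φ₁ cos φ₂ sin²(Δλ/2) = 0.000035
c = 2·arcsin(√a) = 0.011773 rad = 0.6745°
d = R·c = 6372.8 × 0.011773 = 75.0 km

75.0 km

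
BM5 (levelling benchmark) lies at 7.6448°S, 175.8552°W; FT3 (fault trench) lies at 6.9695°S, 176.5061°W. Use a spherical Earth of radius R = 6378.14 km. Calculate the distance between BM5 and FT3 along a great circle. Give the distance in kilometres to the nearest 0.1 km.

104.0 km

Δφ = 0.6753°,  Δλ = -0.6509°
a = sin²(Δφ/2) + cos φ₁ cos φ₂ sin²(Δλ/2) = 0.000066
c = 2·arcsin(√a) = 0.016306 rad = 0.9343°
d = R·c = 6378.14 × 0.016306 = 104.0 km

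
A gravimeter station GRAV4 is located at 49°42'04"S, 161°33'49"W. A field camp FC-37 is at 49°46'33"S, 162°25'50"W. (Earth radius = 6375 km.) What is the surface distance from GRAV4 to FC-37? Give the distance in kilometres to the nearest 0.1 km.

62.9 km

GRAV4: φ = -49.70111°, λ = -161.56361°
FC-37: φ = -49.77583°, λ = -162.43056°
Δφ = -0.0747°,  Δλ = -0.8669°
a = sin²(Δφ/2) + cos φ₁ cos φ₂ sin²(Δλ/2) = 0.000024
c = 2·arcsin(√a) = 0.009865 rad = 0.5652°
d = R·c = 6375 × 0.009865 = 62.9 km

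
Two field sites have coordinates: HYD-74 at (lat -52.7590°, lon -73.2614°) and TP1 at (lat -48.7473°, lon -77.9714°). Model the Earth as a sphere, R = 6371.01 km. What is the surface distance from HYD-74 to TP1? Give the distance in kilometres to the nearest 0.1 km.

Δφ = 4.0117°,  Δλ = -4.7100°
a = sin²(Δφ/2) + cos φ₁ cos φ₂ sin²(Δλ/2) = 0.001899
c = 2·arcsin(√a) = 0.087180 rad = 4.9950°
d = R·c = 6371.01 × 0.087180 = 555.4 km

555.4 km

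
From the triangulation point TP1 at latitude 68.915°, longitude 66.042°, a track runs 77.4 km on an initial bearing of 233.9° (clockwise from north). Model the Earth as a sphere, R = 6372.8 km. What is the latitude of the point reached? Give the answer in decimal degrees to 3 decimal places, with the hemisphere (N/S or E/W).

68.498°N

δ = d/R = 77.4/6372.8 = 0.012145 rad
φ₂ = arcsin(sin φ₁ cos δ + cos φ₁ sin δ cos θ)
   = arcsin(0.93305·0.99993 + 0.35975·0.01215·-0.58920) = 68.49797°
λ₂ = λ₁ + atan2(sin θ sin δ cos φ₁, cos δ − sin φ₁ sin φ₂) = 64.50786°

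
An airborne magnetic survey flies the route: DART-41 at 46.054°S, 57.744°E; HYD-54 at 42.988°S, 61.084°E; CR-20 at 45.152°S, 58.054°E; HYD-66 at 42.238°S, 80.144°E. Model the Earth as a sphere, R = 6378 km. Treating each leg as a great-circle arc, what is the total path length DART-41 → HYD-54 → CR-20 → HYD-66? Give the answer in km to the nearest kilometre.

DART-41→HYD-54: c = 0.067743 rad, d = 432.07 km
HYD-54→CR-20: c = 0.053567 rad, d = 341.65 km
CR-20→HYD-66: c = 0.282433 rad, d = 1801.36 km
Total = 432.07 + 341.65 + 1801.36 = 2575.07 km

2575 km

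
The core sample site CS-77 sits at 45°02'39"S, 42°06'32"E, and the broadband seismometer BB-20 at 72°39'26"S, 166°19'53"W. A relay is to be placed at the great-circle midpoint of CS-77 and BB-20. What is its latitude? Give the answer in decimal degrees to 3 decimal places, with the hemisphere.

CS-77: φ = -45.04417°, λ = +42.10889°
BB-20: φ = -72.65722°, λ = -166.33139°
Bx = cos φ₂ cos Δλ = -0.262113,  By = cos φ₂ sin Δλ = 0.141962
φₘ = atan2(sin φ₁ + sin φ₂, √((cos φ₁ + Bx)² + By²)) = -74.32077°
λₘ = λ₁ + atan2(By, cos φ₁ + Bx) = 59.82296°

74.321°S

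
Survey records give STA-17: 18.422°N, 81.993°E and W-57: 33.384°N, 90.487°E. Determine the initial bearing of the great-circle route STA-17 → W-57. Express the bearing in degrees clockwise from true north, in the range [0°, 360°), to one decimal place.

25.3°

Δλ = 8.4940°
y = sin Δλ · cos φ₂ = 0.123335
x = cos φ₁ sin φ₂ − sin φ₁ cos φ₂ cos Δλ = 0.261073
θ = atan2(y, x) = 25.2867° → 25.2867° (mod 360°)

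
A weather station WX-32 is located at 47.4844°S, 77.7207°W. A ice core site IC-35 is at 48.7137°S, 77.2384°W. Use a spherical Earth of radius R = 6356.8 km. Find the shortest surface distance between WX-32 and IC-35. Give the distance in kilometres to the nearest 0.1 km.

141.0 km

Δφ = -1.2293°,  Δλ = 0.4823°
a = sin²(Δφ/2) + cos φ₁ cos φ₂ sin²(Δλ/2) = 0.000123
c = 2·arcsin(√a) = 0.022179 rad = 1.2708°
d = R·c = 6356.8 × 0.022179 = 141.0 km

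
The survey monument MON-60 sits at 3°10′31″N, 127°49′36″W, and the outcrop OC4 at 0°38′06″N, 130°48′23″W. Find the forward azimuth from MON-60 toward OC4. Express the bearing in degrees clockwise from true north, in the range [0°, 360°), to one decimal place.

229.6°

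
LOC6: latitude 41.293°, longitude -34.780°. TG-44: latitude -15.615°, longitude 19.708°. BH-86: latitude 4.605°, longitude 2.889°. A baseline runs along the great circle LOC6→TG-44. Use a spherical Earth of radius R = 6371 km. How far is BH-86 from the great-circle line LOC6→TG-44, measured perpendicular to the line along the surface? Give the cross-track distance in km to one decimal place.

δ₁₃ = central angle LOC6→BH-86 = 0.868736 rad  (haversine)
θ₁₃ = bearing LOC6→BH-86 = 127.080°,  θ₁₂ = bearing LOC6→TG-44 = 126.088°
dₓₜ = R·arcsin(sin δ₁₃ · sin(θ₁₃ − θ₁₂)) = 6371·arcsin(0.76351·sin(0.992°)) = 84.218 km
|dₓₜ| = 84.218 km

84.2 km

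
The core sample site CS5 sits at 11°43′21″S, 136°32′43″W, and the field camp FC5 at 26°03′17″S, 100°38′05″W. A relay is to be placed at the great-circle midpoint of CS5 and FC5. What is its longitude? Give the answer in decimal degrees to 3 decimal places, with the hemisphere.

CS5: φ = -11.72250°, λ = -136.54528°
FC5: φ = -26.05472°, λ = -100.63472°
Bx = cos φ₂ cos Δλ = 0.727624,  By = cos φ₂ sin Δλ = 0.526916
φₘ = atan2(sin φ₁ + sin φ₂, √((cos φ₁ + Bx)² + By²)) = -19.78043°
λₘ = λ₁ + atan2(By, cos φ₁ + Bx) = -119.38868°

119.389°W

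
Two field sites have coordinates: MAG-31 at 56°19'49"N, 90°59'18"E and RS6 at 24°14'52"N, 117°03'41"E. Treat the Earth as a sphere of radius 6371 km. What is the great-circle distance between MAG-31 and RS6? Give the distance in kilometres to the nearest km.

4144 km

MAG-31: φ = +56.33028°, λ = +90.98833°
RS6: φ = +24.24778°, λ = +117.06139°
Δφ = -32.0825°,  Δλ = 26.0731°
a = sin²(Δφ/2) + cos φ₁ cos φ₂ sin²(Δλ/2) = 0.102079
c = 2·arcsin(√a) = 0.650399 rad = 37.2651°
d = R·c = 6371 × 0.650399 = 4143.7 km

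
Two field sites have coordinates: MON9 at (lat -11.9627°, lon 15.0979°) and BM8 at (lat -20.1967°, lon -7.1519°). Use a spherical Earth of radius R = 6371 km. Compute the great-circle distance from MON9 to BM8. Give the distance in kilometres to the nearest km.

Δφ = -8.2340°,  Δλ = -22.2498°
a = sin²(Δφ/2) + cos φ₁ cos φ₂ sin²(Δλ/2) = 0.039335
c = 2·arcsin(√a) = 0.399311 rad = 22.8788°
d = R·c = 6371 × 0.399311 = 2544.0 km

2544 km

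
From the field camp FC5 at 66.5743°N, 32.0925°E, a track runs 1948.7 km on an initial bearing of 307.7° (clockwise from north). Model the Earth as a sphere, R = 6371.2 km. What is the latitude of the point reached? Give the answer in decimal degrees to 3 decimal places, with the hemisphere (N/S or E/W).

71.477°N

δ = d/R = 1948.7/6371.2 = 0.305861 rad
φ₂ = arcsin(sin φ₁ cos δ + cos φ₁ sin δ cos θ)
   = arcsin(0.91758·0.95359 + 0.39756·0.30111·0.61153) = 71.47702°
λ₂ = λ₁ + atan2(sin θ sin δ cos φ₁, cos δ − sin φ₁ sin φ₂) = -16.49374°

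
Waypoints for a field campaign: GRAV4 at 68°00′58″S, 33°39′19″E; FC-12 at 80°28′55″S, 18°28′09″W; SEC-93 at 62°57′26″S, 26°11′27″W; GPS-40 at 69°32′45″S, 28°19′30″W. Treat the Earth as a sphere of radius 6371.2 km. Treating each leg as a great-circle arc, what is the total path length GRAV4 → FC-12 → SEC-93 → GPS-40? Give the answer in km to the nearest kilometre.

4673 km

GRAV4: φ = -68.01611°, λ = +33.65528°
FC-12: φ = -80.48194°, λ = -18.46917°
SEC-93: φ = -62.95722°, λ = -26.19083°
GPS-40: φ = -69.54583°, λ = -28.32500°
GRAV4→FC-12: c = 0.309363 rad, d = 1971.01 km
FC-12→SEC-93: c = 0.308120 rad, d = 1963.09 km
SEC-93→GPS-40: c = 0.115949 rad, d = 738.74 km
Total = 1971.01 + 1963.09 + 738.74 = 4672.84 km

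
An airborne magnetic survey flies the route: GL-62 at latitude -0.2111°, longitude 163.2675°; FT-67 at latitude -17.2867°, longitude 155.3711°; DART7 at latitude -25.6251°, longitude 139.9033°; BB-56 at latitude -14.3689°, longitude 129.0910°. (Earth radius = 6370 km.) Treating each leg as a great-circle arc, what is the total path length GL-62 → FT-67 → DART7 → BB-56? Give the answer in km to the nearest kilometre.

5617 km

GL-62→FT-67: c = 0.327453 rad, d = 2085.88 km
FT-67→DART7: c = 0.289990 rad, d = 1847.23 km
DART7→BB-56: c = 0.264367 rad, d = 1684.02 km
Total = 2085.88 + 1847.23 + 1684.02 = 5617.13 km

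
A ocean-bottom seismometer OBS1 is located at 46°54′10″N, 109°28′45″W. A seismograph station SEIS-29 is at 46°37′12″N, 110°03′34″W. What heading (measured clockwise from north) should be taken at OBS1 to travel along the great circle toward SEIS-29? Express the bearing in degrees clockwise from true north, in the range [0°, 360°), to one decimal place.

234.8°

OBS1: φ = +46.90278°, λ = -109.47917°
SEIS-29: φ = +46.62000°, λ = -110.05944°
Δλ = -0.5803°
y = sin Δλ · cos φ₂ = -0.006956
x = cos φ₁ sin φ₂ − sin φ₁ cos φ₂ cos Δλ = -0.004910
θ = atan2(y, x) = -125.2152° → 234.7848° (mod 360°)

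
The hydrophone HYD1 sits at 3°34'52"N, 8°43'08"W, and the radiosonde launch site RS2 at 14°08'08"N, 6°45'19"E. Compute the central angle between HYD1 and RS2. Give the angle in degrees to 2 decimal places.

HYD1: φ = +3.58111°, λ = -8.71889°
RS2: φ = +14.13556°, λ = +6.75528°
Δφ = 10.5544°,  Δλ = 15.4742°
a = sin²(Δφ/2) + cos φ₁ cos φ₂ sin²(Δλ/2) = 0.026001
c = 2·arcsin(√a) = 0.323909 rad = 18.5586°

18.56°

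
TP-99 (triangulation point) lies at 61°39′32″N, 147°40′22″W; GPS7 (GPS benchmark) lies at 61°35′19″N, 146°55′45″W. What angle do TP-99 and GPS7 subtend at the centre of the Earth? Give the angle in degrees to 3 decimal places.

0.360°

TP-99: φ = +61.65889°, λ = -147.67278°
GPS7: φ = +61.58861°, λ = -146.92917°
Δφ = -0.0703°,  Δλ = 0.7436°
a = sin²(Δφ/2) + cos φ₁ cos φ₂ sin²(Δλ/2) = 0.000010
c = 2·arcsin(√a) = 0.006289 rad = 0.3603°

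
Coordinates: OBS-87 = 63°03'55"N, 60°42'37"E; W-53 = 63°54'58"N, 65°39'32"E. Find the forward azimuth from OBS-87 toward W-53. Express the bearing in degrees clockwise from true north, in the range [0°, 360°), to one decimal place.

66.7°

OBS-87: φ = +63.06528°, λ = +60.71028°
W-53: φ = +63.91611°, λ = +65.65889°
Δλ = 4.9486°
y = sin Δλ · cos φ₂ = 0.037928
x = cos φ₁ sin φ₂ − sin φ₁ cos φ₂ cos Δλ = 0.016310
θ = atan2(y, x) = 66.7307° → 66.7307° (mod 360°)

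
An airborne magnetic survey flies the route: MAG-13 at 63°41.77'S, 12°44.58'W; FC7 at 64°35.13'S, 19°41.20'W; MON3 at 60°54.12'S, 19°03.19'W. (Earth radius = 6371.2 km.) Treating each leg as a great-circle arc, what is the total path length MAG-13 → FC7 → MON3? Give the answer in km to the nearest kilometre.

762 km

MAG-13: φ = -63.69617°, λ = -12.74300°
FC7: φ = -64.58550°, λ = -19.68667°
MON3: φ = -60.90200°, λ = -19.05317°
MAG-13→FC7: c = 0.055058 rad, d = 350.79 km
FC7→MON3: c = 0.064487 rad, d = 410.86 km
Total = 350.79 + 410.86 = 761.65 km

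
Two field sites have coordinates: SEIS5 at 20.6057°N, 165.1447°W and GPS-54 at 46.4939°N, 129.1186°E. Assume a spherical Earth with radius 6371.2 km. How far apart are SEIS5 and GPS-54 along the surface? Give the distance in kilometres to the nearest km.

6523 km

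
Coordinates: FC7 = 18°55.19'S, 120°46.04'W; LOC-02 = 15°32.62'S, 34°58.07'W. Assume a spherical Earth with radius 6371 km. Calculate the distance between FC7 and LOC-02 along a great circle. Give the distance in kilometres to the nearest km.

9025 km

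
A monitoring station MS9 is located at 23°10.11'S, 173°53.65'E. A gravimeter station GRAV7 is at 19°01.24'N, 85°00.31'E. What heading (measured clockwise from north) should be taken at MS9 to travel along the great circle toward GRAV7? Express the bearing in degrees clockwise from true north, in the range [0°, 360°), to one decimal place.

288.0°

MS9: φ = -23.16850°, λ = +173.89417°
GRAV7: φ = +19.02067°, λ = +85.00517°
Δλ = -88.8890°
y = sin Δλ · cos φ₂ = -0.945223
x = cos φ₁ sin φ₂ − sin φ₁ cos φ₂ cos Δλ = 0.306837
θ = atan2(y, x) = -72.0156° → 287.9844° (mod 360°)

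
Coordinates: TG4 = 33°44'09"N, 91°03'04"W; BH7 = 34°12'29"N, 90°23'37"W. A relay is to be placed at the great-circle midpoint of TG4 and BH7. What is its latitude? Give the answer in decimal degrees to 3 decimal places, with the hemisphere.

33.972°N

TG4: φ = +33.73583°, λ = -91.05111°
BH7: φ = +34.20806°, λ = -90.39361°
Bx = cos φ₂ cos Δλ = 0.826947,  By = cos φ₂ sin Δλ = 0.009490
φₘ = atan2(sin φ₁ + sin φ₂, √((cos φ₁ + Bx)² + By²)) = 33.97238°
λₘ = λ₁ + atan2(By, cos φ₁ + Bx) = -90.72327°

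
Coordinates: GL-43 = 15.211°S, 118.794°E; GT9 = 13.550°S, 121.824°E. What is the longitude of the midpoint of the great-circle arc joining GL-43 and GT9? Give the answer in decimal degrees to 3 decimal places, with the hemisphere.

120.315°E

Bx = cos φ₂ cos Δλ = 0.970807,  By = cos φ₂ sin Δλ = 0.051388
φₘ = atan2(sin φ₁ + sin φ₂, √((cos φ₁ + Bx)² + By²)) = -14.38532°
λₘ = λ₁ + atan2(By, cos φ₁ + Bx) = 120.31463°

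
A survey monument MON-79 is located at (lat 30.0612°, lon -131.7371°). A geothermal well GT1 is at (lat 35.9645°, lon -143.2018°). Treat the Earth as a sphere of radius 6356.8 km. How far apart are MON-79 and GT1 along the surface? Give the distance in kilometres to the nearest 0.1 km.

Δφ = 5.9033°,  Δλ = -11.4647°
a = sin²(Δφ/2) + cos φ₁ cos φ₂ sin²(Δλ/2) = 0.009640
c = 2·arcsin(√a) = 0.196685 rad = 11.2692°
d = R·c = 6356.8 × 0.196685 = 1250.3 km

1250.3 km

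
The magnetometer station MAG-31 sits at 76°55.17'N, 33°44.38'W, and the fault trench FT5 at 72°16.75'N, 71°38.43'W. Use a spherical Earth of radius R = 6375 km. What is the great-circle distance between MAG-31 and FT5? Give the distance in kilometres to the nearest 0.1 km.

MAG-31: φ = +76.91950°, λ = -33.73967°
FT5: φ = +72.27917°, λ = -71.64050°
Δφ = -4.6403°,  Δλ = -37.9008°
a = sin²(Δφ/2) + cos φ₁ cos φ₂ sin²(Δλ/2) = 0.008904
c = 2·arcsin(√a) = 0.189002 rad = 10.8290°
d = R·c = 6375 × 0.189002 = 1204.9 km

1204.9 km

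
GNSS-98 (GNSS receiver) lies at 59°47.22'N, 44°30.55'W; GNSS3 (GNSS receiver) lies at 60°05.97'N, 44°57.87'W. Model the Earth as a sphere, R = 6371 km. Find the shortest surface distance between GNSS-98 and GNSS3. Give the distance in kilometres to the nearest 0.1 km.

43.0 km

GNSS-98: φ = +59.78700°, λ = -44.50917°
GNSS3: φ = +60.09950°, λ = -44.96450°
Δφ = 0.3125°,  Δλ = -0.4553°
a = sin²(Δφ/2) + cos φ₁ cos φ₂ sin²(Δλ/2) = 0.000011
c = 2·arcsin(√a) = 0.006752 rad = 0.3869°
d = R·c = 6371 × 0.006752 = 43.0 km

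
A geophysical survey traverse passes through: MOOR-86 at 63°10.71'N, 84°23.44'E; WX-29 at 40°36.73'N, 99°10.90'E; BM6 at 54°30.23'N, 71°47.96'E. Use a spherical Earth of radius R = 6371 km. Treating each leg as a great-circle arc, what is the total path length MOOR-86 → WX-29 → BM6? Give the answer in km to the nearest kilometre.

MOOR-86: φ = +63.17850°, λ = +84.39067°
WX-29: φ = +40.61217°, λ = +99.18167°
BM6: φ = +54.50383°, λ = +71.79933°
MOOR-86→WX-29: c = 0.422454 rad, d = 2691.45 km
WX-29→BM6: c = 0.399221 rad, d = 2543.44 km
Total = 2691.45 + 2543.44 = 5234.89 km

5235 km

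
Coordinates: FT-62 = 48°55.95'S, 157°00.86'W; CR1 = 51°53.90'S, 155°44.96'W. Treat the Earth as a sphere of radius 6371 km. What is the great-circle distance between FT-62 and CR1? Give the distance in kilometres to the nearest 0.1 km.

FT-62: φ = -48.93250°, λ = -157.01433°
CR1: φ = -51.89833°, λ = -155.74933°
Δφ = -2.9658°,  Δλ = 1.2650°
a = sin²(Δφ/2) + cos φ₁ cos φ₂ sin²(Δλ/2) = 0.000719
c = 2·arcsin(√a) = 0.053639 rad = 3.0733°
d = R·c = 6371 × 0.053639 = 341.7 km

341.7 km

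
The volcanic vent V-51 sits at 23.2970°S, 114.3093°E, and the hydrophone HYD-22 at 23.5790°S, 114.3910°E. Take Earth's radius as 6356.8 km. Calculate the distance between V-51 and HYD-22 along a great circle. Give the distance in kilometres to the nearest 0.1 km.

32.4 km

Δφ = -0.2820°,  Δλ = 0.0817°
a = sin²(Δφ/2) + cos φ₁ cos φ₂ sin²(Δλ/2) = 0.000006
c = 2·arcsin(√a) = 0.005093 rad = 0.2918°
d = R·c = 6356.8 × 0.005093 = 32.4 km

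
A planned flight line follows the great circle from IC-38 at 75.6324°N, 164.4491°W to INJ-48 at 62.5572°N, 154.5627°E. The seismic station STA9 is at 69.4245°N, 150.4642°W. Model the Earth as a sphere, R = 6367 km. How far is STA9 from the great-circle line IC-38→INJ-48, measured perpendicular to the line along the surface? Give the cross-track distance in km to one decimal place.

δ₁₃ = central angle IC-38→STA9 = 0.130083 rad  (haversine)
θ₁₃ = bearing IC-38→STA9 = 139.099°,  θ₁₂ = bearing IC-38→INJ-48 = 248.877°
dₓₜ = R·arcsin(sin δ₁₃ · sin(θ₁₃ − θ₁₂)) = 6367·arcsin(0.12972·sin(-109.778°)) = -779.127 km
|dₓₜ| = 779.127 km

779.1 km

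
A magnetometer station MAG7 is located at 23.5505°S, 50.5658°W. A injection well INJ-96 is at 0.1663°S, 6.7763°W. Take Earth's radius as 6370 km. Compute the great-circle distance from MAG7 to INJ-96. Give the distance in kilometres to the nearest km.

5390 km

Δφ = 23.3842°,  Δλ = 43.7895°
a = sin²(Δφ/2) + cos φ₁ cos φ₂ sin²(Δλ/2) = 0.168542
c = 2·arcsin(√a) = 0.846088 rad = 48.4773°
d = R·c = 6370 × 0.846088 = 5389.6 km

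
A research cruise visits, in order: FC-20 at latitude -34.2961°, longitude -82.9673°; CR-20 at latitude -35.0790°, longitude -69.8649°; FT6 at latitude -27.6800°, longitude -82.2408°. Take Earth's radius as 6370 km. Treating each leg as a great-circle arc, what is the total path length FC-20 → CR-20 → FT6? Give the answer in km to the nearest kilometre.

2632 km

FC-20→CR-20: c = 0.188396 rad, d = 1200.08 km
CR-20→FT6: c = 0.224825 rad, d = 1432.14 km
Total = 1200.08 + 1432.14 = 2632.22 km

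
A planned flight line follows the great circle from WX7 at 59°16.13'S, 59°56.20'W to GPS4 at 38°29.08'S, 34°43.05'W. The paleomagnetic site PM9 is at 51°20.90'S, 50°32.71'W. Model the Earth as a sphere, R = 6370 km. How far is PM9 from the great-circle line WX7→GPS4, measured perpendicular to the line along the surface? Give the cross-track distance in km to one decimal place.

WX7: φ = -59.26883°, λ = -59.93667°
GPS4: φ = -38.48467°, λ = -34.71750°
PM9: φ = -51.34833°, λ = -50.54517°
δ₁₃ = central angle WX7→PM9 = 0.166432 rad  (haversine)
θ₁₃ = bearing WX7→PM9 = 37.968°,  θ₁₂ = bearing WX7→GPS4 = 48.923°
dₓₜ = R·arcsin(sin δ₁₃ · sin(θ₁₃ − θ₁₂)) = 6370·arcsin(0.16566·sin(-10.956°)) = -200.588 km
|dₓₜ| = 200.588 km

200.6 km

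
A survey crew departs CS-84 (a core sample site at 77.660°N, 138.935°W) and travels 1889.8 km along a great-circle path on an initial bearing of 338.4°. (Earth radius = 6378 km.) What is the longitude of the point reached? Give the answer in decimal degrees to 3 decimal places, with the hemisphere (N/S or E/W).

δ = d/R = 1889.8/6378 = 0.296300 rad
φ₂ = arcsin(sin φ₁ cos δ + cos φ₁ sin δ cos θ)
   = arcsin(0.97690·0.95642 + 0.21371·0.29198·0.92978) = 82.90619°
λ₂ = λ₁ + atan2(sin θ sin δ cos φ₁, cos δ − sin φ₁ sin φ₂) = 101.56714°

101.567°E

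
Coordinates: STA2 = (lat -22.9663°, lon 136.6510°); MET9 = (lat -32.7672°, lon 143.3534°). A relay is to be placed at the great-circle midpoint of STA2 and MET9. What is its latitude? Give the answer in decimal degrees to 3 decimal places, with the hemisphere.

27.907°S

Bx = cos φ₂ cos Δλ = 0.835130,  By = cos φ₂ sin Δλ = 0.098141
φₘ = atan2(sin φ₁ + sin φ₂, √((cos φ₁ + Bx)² + By²)) = -27.90721°
λₘ = λ₁ + atan2(By, cos φ₁ + Bx) = 139.85011°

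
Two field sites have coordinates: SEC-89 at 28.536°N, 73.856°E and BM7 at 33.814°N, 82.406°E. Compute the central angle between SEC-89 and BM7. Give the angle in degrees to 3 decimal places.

9.015°

Δφ = 5.2780°,  Δλ = 8.5500°
a = sin²(Δφ/2) + cos φ₁ cos φ₂ sin²(Δλ/2) = 0.006176
c = 2·arcsin(√a) = 0.157336 rad = 9.0147°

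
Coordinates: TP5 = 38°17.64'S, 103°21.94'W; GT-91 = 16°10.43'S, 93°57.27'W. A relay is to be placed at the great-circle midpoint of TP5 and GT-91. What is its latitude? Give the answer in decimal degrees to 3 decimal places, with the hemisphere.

TP5: φ = -38.29400°, λ = -103.36567°
GT-91: φ = -16.17383°, λ = -93.95450°
Bx = cos φ₂ cos Δλ = 0.947494,  By = cos φ₂ sin Δλ = 0.157046
φₘ = atan2(sin φ₁ + sin φ₂, √((cos φ₁ + Bx)² + By²)) = -27.31191°
λₘ = λ₁ + atan2(By, cos φ₁ + Bx) = -98.18563°

27.312°S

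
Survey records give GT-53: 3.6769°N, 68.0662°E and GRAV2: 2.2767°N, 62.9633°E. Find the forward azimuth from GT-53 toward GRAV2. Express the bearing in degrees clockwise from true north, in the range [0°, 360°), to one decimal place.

254.8°

Δλ = -5.1029°
y = sin Δλ · cos φ₂ = -0.088875
x = cos φ₁ sin φ₂ − sin φ₁ cos φ₂ cos Δλ = -0.024182
θ = atan2(y, x) = -105.2210° → 254.7790° (mod 360°)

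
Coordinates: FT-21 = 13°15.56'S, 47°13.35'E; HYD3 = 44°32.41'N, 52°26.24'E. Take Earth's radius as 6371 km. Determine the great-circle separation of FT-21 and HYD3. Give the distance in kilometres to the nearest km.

FT-21: φ = -13.25933°, λ = +47.22250°
HYD3: φ = +44.54017°, λ = +52.43733°
Δφ = 57.7995°,  Δλ = 5.2148°
a = sin²(Δφ/2) + cos φ₁ cos φ₂ sin²(Δλ/2) = 0.234994
c = 2·arcsin(√a) = 1.012181 rad = 57.9937°
d = R·c = 6371 × 1.012181 = 6448.6 km

6449 km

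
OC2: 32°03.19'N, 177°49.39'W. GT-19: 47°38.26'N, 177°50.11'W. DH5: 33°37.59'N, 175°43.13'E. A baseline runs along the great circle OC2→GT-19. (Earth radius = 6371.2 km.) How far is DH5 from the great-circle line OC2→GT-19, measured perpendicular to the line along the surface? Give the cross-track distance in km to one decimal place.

OC2: φ = +32.05317°, λ = -177.82317°
GT-19: φ = +47.63767°, λ = -177.83517°
DH5: φ = +33.62650°, λ = +175.71883°
δ₁₃ = central angle OC2→DH5 = 0.098581 rad  (haversine)
θ₁₃ = bearing OC2→DH5 = 287.906°,  θ₁₂ = bearing OC2→GT-19 = 359.970°
dₓₜ = R·arcsin(sin δ₁₃ · sin(θ₁₃ − θ₁₂)) = 6371.2·arcsin(0.09842·sin(-72.064°)) = -597.462 km
|dₓₜ| = 597.462 km

597.5 km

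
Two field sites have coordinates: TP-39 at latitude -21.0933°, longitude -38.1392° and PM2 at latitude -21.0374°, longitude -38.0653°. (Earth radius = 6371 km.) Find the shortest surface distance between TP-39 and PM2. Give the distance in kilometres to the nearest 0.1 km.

Δφ = 0.0559°,  Δλ = 0.0739°
a = sin²(Δφ/2) + cos φ₁ cos φ₂ sin²(Δλ/2) = 0.000001
c = 2·arcsin(√a) = 0.001549 rad = 0.0888°
d = R·c = 6371 × 0.001549 = 9.9 km

9.9 km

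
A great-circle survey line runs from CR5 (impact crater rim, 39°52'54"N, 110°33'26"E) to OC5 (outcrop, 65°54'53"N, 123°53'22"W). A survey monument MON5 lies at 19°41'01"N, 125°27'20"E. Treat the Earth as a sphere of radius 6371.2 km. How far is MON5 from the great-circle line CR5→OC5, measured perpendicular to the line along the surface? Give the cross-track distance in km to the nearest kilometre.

CR5: φ = +39.88167°, λ = +110.55722°
OC5: φ = +65.91472°, λ = -123.88944°
MON5: φ = +19.68361°, λ = +125.45556°
δ₁₃ = central angle CR5→MON5 = 0.417228 rad  (haversine)
θ₁₃ = bearing CR5→MON5 = 143.316°,  θ₁₂ = bearing CR5→OC5 = 21.274°
dₓₜ = R·arcsin(sin δ₁₃ · sin(θ₁₃ − θ₁₂)) = 6371.2·arcsin(0.40523·sin(122.042°)) = 2233.965 km
|dₓₜ| = 2233.965 km

2234 km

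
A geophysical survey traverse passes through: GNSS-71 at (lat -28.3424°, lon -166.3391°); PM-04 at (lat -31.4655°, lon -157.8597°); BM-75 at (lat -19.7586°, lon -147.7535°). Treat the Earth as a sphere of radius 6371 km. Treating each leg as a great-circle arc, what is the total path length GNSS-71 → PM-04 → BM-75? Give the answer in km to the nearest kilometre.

2535 km

GNSS-71→PM-04: c = 0.139334 rad, d = 887.69 km
PM-04→BM-75: c = 0.258622 rad, d = 1647.68 km
Total = 887.69 + 1647.68 = 2535.38 km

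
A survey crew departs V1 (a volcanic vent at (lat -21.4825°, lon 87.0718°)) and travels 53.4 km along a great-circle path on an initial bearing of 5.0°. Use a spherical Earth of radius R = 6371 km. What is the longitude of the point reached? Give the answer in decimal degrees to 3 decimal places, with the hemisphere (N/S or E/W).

87.117°E

δ = d/R = 53.4/6371 = 0.008382 rad
φ₂ = arcsin(sin φ₁ cos δ + cos φ₁ sin δ cos θ)
   = arcsin(-0.36622·0.99996 + 0.93053·0.00838·0.99619) = -21.00408°
λ₂ = λ₁ + atan2(sin θ sin δ cos φ₁, cos δ − sin φ₁ sin φ₂) = 87.11663°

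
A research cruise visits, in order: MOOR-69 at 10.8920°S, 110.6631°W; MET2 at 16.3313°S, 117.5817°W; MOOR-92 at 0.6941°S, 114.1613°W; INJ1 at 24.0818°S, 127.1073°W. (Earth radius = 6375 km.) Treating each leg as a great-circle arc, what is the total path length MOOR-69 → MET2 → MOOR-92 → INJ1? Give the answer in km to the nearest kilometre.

5695 km

MOOR-69→MET2: c = 0.150907 rad, d = 962.03 km
MET2→MOOR-92: c = 0.279192 rad, d = 1779.85 km
MOOR-92→INJ1: c = 0.463182 rad, d = 2952.78 km
Total = 962.03 + 1779.85 + 2952.78 = 5694.66 km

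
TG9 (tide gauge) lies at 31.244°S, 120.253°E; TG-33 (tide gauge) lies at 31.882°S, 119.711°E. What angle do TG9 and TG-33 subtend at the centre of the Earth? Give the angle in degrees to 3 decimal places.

0.788°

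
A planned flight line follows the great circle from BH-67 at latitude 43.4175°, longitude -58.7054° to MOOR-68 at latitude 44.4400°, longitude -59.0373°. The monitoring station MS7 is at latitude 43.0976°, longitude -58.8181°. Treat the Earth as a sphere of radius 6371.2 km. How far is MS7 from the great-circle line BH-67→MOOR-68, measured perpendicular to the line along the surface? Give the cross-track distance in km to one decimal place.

16.9 km

δ₁₃ = central angle BH-67→MS7 = 0.005764 rad  (haversine)
θ₁₃ = bearing BH-67→MS7 = 194.429°,  θ₁₂ = bearing BH-67→MOOR-68 = 346.957°
dₓₜ = R·arcsin(sin δ₁₃ · sin(θ₁₃ − θ₁₂)) = 6371.2·arcsin(0.00576·sin(-152.528°)) = -16.941 km
|dₓₜ| = 16.941 km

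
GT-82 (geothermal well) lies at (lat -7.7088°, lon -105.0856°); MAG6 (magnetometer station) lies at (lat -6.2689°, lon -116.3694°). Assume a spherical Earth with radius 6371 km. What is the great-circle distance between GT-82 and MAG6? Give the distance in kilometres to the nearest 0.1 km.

Δφ = 1.4399°,  Δλ = -11.2838°
a = sin²(Δφ/2) + cos φ₁ cos φ₂ sin²(Δλ/2) = 0.009678
c = 2·arcsin(√a) = 0.197075 rad = 11.2916°
d = R·c = 6371 × 0.197075 = 1255.6 km

1255.6 km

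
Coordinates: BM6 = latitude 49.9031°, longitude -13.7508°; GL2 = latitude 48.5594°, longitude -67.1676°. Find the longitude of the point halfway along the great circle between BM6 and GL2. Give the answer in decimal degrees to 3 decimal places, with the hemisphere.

Bx = cos φ₂ cos Δλ = 0.394452,  By = cos φ₂ sin Δλ = -0.531455
φₘ = atan2(sin φ₁ + sin φ₂, √((cos φ₁ + Bx)² + By²)) = 52.39478°
λₘ = λ₁ + atan2(By, cos φ₁ + Bx) = -40.85125°

40.851°W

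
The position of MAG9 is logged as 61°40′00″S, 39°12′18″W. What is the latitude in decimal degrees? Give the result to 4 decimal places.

61° + 40′/60 + 0″/3600 = 61 + 0.66667 + 0.00000 = 61.6667°

61.6667°S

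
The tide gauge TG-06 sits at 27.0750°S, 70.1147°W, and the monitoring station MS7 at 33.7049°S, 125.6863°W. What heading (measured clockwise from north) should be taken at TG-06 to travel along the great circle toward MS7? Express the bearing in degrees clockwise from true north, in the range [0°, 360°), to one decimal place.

Δλ = -55.5716°
y = sin Δλ · cos φ₂ = -0.686184
x = cos φ₁ sin φ₂ − sin φ₁ cos φ₂ cos Δλ = -0.280025
θ = atan2(y, x) = -112.1999° → 247.8001° (mod 360°)

247.8°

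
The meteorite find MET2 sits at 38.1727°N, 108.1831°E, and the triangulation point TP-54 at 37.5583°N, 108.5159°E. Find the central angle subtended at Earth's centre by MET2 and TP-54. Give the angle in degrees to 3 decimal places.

0.668°

Δφ = -0.6144°,  Δλ = 0.3328°
a = sin²(Δφ/2) + cos φ₁ cos φ₂ sin²(Δλ/2) = 0.000034
c = 2·arcsin(√a) = 0.011663 rad = 0.6682°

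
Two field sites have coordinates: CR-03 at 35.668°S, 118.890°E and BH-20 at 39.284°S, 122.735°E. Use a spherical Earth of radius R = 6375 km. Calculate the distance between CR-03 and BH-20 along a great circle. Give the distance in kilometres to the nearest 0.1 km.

Δφ = -3.6160°,  Δλ = 3.8450°
a = sin²(Δφ/2) + cos φ₁ cos φ₂ sin²(Δλ/2) = 0.001703
c = 2·arcsin(√a) = 0.082561 rad = 4.7304°
d = R·c = 6375 × 0.082561 = 526.3 km

526.3 km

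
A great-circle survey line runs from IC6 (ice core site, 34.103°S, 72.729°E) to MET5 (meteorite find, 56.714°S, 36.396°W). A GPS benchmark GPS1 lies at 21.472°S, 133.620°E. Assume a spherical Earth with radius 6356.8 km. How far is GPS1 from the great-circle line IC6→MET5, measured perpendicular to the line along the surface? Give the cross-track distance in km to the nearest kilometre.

δ₁₃ = central angle IC6→GPS1 = 0.951953 rad  (haversine)
θ₁₃ = bearing IC6→GPS1 = 93.468°,  θ₁₂ = bearing IC6→MET5 = 213.180°
dₓₜ = R·arcsin(sin δ₁₃ · sin(θ₁₃ − θ₁₂)) = 6356.8·arcsin(0.81455·sin(-119.712°)) = -4995.791 km
|dₓₜ| = 4995.791 km

4996 km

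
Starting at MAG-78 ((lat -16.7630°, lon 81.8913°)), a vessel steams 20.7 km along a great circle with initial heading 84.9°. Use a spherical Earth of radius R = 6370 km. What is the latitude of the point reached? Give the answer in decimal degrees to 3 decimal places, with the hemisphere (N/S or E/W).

16.746°S

δ = d/R = 20.7/6370 = 0.003250 rad
φ₂ = arcsin(sin φ₁ cos δ + cos φ₁ sin δ cos θ)
   = arcsin(-0.28841·0.99999 + 0.95751·0.00325·0.08889) = -16.74636°
λ₂ = λ₁ + atan2(sin θ sin δ cos φ₁, cos δ − sin φ₁ sin φ₂) = 82.08497°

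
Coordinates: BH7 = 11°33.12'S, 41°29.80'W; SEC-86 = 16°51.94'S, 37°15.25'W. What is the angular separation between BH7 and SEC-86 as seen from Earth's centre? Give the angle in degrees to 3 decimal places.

BH7: φ = -11.55200°, λ = -41.49667°
SEC-86: φ = -16.86567°, λ = -37.25417°
Δφ = -5.3137°,  Δλ = 4.2425°
a = sin²(Δφ/2) + cos φ₁ cos φ₂ sin²(Δλ/2) = 0.003433
c = 2·arcsin(√a) = 0.117255 rad = 6.7182°

6.718°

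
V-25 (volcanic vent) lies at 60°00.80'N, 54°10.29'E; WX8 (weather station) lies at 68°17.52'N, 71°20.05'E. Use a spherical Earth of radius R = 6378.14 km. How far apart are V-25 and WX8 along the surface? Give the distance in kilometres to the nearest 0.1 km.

V-25: φ = +60.01333°, λ = +54.17150°
WX8: φ = +68.29200°, λ = +71.33417°
Δφ = 8.2787°,  Δλ = 17.1627°
a = sin²(Δφ/2) + cos φ₁ cos φ₂ sin²(Δλ/2) = 0.009326
c = 2·arcsin(√a) = 0.193446 rad = 11.0836°
d = R·c = 6378.14 × 0.193446 = 1233.8 km

1233.8 km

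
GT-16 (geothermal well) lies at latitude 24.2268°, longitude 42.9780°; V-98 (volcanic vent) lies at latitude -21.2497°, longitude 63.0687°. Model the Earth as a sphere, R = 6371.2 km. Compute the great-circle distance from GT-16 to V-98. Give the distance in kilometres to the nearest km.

Δφ = -45.4765°,  Δλ = 20.0907°
a = sin²(Δφ/2) + cos φ₁ cos φ₂ sin²(Δλ/2) = 0.175258
c = 2·arcsin(√a) = 0.863891 rad = 49.4973°
d = R·c = 6371.2 × 0.863891 = 5504.0 km

5504 km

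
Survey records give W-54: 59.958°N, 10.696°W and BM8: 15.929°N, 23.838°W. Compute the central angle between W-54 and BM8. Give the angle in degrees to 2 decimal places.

Δφ = -44.0290°,  Δλ = -13.1420°
a = sin²(Δφ/2) + cos φ₁ cos φ₂ sin²(Δλ/2) = 0.146810
c = 2·arcsin(√a) = 0.786426 rad = 45.0589°

45.06°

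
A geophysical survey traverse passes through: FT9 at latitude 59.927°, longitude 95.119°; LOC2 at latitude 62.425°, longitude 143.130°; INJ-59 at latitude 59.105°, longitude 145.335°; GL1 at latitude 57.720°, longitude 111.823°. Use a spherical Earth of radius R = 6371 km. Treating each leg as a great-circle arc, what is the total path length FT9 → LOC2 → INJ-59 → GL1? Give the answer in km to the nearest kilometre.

FT9→LOC2: c = 0.396893 rad, d = 2528.61 km
LOC2→INJ-59: c = 0.060908 rad, d = 388.05 km
INJ-59→GL1: c = 0.304075 rad, d = 1937.26 km
Total = 2528.61 + 388.05 + 1937.26 = 4853.92 km

4854 km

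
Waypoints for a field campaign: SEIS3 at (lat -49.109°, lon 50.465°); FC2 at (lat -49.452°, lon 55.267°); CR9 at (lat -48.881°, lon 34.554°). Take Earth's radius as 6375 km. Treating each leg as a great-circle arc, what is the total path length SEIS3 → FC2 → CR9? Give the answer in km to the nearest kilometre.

1854 km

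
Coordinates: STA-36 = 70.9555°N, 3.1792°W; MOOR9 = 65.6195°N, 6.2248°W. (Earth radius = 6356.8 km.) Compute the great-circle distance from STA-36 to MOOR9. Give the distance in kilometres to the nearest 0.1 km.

604.9 km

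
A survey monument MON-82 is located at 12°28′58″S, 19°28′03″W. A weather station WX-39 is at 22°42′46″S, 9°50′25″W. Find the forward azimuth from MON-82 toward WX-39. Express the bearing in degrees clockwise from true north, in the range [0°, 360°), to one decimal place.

139.5°

MON-82: φ = -12.48278°, λ = -19.46750°
WX-39: φ = -22.71278°, λ = -9.84028°
Δλ = 9.6272°
y = sin Δλ · cos φ₂ = 0.154268
x = cos φ₁ sin φ₂ − sin φ₁ cos φ₂ cos Δλ = -0.180408
θ = atan2(y, x) = 139.4660° → 139.4660° (mod 360°)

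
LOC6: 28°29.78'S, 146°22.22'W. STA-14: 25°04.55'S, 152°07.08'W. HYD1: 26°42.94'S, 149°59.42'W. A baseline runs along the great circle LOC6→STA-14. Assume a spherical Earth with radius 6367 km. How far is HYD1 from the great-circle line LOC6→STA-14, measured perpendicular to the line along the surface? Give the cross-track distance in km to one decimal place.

LOC6: φ = -28.49633°, λ = -146.37033°
STA-14: φ = -25.07583°, λ = -152.11800°
HYD1: φ = -26.71567°, λ = -149.99033°
δ₁₃ = central angle LOC6→HYD1 = 0.064030 rad  (haversine)
θ₁₃ = bearing LOC6→HYD1 = 298.186°,  θ₁₂ = bearing LOC6→STA-14 = 302.367°
dₓₜ = R·arcsin(sin δ₁₃ · sin(θ₁₃ − θ₁₂)) = 6367·arcsin(0.06399·sin(-4.180°)) = -29.698 km
|dₓₜ| = 29.698 km

29.7 km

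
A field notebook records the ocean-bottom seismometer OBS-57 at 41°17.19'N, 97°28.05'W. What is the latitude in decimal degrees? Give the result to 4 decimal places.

41.2865°N

41° + 17.19′/60 = 41 + 0.28650 = 41.2865°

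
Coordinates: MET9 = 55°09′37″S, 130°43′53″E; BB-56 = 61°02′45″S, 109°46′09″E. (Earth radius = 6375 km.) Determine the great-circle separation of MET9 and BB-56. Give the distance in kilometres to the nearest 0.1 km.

1387.0 km

MET9: φ = -55.16028°, λ = +130.73139°
BB-56: φ = -61.04583°, λ = +109.76917°
Δφ = -5.8856°,  Δλ = -20.9622°
a = sin²(Δφ/2) + cos φ₁ cos φ₂ sin²(Δλ/2) = 0.011788
c = 2·arcsin(√a) = 0.217570 rad = 12.4659°
d = R·c = 6375 × 0.217570 = 1387.0 km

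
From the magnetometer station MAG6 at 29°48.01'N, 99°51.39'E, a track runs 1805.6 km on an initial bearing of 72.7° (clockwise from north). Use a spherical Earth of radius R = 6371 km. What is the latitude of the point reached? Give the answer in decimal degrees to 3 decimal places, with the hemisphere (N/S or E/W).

33.320°N

MAG6: φ = +29.80017°, λ = +99.85650°
δ = d/R = 1805.6/6371 = 0.283409 rad
φ₂ = arcsin(sin φ₁ cos δ + cos φ₁ sin δ cos θ)
   = arcsin(0.49698·0.96011 + 0.86776·0.27963·0.29737) = 33.31968°
λ₂ = λ₁ + atan2(sin θ sin δ cos φ₁, cos δ − sin φ₁ sin φ₂) = 118.48919°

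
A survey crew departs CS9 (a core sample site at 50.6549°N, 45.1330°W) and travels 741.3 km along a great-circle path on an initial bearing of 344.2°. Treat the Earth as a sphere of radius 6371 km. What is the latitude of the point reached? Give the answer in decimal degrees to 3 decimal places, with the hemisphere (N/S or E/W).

57.028°N

δ = d/R = 741.3/6371 = 0.116355 rad
φ₂ = arcsin(sin φ₁ cos δ + cos φ₁ sin δ cos θ)
   = arcsin(0.77334·0.99324 + 0.63399·0.11609·0.96222) = 57.02765°
λ₂ = λ₁ + atan2(sin θ sin δ cos φ₁, cos δ − sin φ₁ sin φ₂) = -48.46269°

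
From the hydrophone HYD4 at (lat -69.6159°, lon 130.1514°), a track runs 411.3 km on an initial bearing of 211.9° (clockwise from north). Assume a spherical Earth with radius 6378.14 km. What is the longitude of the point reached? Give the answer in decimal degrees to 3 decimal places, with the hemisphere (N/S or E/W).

δ = d/R = 411.3/6378.14 = 0.064486 rad
φ₂ = arcsin(sin φ₁ cos δ + cos φ₁ sin δ cos θ)
   = arcsin(-0.93738·0.99792 + 0.34831·0.06444·-0.84897) = -72.64714°
λ₂ = λ₁ + atan2(sin θ sin δ cos φ₁, cos δ − sin φ₁ sin φ₂) = 123.59538°

123.595°E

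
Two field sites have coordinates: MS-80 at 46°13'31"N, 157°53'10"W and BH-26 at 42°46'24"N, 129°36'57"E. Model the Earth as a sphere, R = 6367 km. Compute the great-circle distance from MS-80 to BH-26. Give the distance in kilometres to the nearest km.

5554 km

MS-80: φ = +46.22528°, λ = -157.88611°
BH-26: φ = +42.77333°, λ = +129.61583°
Δφ = -3.4519°,  Δλ = -72.4981°
a = sin²(Δφ/2) + cos φ₁ cos φ₂ sin²(Δλ/2) = 0.178461
c = 2·arcsin(√a) = 0.872285 rad = 49.9782°
d = R·c = 6367 × 0.872285 = 5553.8 km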